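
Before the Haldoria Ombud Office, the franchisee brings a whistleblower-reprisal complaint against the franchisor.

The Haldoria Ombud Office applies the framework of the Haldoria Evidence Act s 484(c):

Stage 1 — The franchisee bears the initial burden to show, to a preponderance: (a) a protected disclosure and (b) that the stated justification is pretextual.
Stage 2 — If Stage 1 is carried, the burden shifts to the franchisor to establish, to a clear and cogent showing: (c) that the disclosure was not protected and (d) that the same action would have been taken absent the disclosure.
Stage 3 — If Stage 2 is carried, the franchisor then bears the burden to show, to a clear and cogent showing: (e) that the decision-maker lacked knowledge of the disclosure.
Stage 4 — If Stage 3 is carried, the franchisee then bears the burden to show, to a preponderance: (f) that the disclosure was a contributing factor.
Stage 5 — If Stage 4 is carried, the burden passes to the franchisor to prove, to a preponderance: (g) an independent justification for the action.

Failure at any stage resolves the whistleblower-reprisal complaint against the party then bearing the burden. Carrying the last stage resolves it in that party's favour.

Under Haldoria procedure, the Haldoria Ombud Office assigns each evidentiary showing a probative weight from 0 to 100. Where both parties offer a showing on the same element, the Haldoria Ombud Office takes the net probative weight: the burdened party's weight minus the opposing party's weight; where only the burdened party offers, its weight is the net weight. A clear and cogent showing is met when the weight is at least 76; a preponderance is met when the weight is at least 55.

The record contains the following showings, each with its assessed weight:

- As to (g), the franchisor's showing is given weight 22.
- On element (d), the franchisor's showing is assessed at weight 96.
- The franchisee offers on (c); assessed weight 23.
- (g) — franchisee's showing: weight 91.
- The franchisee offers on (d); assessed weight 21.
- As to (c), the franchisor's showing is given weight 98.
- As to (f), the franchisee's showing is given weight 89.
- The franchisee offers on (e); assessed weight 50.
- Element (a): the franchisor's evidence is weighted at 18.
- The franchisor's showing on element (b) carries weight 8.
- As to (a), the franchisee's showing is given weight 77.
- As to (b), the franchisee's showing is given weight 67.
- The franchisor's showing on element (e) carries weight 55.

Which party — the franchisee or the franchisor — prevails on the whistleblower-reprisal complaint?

Stage 1 (franchisee, a preponderance, weight is at least 55): (a) net 77−18=59 ≥ 55 — meets; (b) net 67−8=59 ≥ 55 — meets.
  All elements met. The burden passes to the franchisor.
Stage 2 (franchisor, a clear and cogent showing, weight is at least 76): (c) net 98−23=75 < 76 — fails; (d) net 96−21=75 < 76 — fails.
  Stage 2 not carried; the franchisor fails its burden.
So the franchisee prevails.

franchisee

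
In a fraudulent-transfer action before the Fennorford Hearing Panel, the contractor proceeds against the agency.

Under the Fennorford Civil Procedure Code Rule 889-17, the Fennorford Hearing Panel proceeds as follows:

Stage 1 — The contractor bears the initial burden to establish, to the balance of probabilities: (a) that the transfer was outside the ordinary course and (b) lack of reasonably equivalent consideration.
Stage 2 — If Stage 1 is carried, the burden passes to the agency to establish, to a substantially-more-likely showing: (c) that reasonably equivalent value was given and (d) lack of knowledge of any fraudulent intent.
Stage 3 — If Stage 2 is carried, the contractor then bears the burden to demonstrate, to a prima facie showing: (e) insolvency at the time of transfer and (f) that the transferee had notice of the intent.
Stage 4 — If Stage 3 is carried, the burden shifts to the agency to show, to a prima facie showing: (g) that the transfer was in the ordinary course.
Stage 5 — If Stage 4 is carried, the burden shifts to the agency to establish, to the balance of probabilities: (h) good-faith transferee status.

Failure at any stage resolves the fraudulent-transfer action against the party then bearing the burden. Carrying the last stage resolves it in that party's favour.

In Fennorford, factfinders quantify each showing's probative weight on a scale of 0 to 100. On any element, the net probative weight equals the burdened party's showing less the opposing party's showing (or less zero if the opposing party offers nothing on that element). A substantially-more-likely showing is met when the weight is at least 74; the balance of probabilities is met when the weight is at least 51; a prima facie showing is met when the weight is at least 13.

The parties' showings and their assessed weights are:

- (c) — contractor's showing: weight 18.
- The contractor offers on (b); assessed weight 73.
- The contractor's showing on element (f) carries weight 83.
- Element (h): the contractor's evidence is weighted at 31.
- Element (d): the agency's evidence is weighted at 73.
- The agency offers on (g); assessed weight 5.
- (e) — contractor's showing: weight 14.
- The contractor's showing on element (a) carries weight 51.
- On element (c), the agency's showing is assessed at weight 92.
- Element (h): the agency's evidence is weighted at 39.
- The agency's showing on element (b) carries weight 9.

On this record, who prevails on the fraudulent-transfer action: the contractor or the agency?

Stage 1 — burden on contractor; standard: the balance of probabilities (weight is at least 51).
    (a): 51 ≥ 51 [met]
    (b): 73 − 9 = 64 ≥ 51 [met]
  Stage 1 is satisfied; the onus moves to the agency.
Stage 2 — burden on agency; standard: a substantially-more-likely showing (weight is at least 74).
    (c): 92 − 18 = 74 ≥ 74 [met]
    (d): 73 < 74 [not met]
  Not every element is met, so the agency fails to carry Stage 2.
The analysis ends at Stage 2; the contractor prevails.

contractor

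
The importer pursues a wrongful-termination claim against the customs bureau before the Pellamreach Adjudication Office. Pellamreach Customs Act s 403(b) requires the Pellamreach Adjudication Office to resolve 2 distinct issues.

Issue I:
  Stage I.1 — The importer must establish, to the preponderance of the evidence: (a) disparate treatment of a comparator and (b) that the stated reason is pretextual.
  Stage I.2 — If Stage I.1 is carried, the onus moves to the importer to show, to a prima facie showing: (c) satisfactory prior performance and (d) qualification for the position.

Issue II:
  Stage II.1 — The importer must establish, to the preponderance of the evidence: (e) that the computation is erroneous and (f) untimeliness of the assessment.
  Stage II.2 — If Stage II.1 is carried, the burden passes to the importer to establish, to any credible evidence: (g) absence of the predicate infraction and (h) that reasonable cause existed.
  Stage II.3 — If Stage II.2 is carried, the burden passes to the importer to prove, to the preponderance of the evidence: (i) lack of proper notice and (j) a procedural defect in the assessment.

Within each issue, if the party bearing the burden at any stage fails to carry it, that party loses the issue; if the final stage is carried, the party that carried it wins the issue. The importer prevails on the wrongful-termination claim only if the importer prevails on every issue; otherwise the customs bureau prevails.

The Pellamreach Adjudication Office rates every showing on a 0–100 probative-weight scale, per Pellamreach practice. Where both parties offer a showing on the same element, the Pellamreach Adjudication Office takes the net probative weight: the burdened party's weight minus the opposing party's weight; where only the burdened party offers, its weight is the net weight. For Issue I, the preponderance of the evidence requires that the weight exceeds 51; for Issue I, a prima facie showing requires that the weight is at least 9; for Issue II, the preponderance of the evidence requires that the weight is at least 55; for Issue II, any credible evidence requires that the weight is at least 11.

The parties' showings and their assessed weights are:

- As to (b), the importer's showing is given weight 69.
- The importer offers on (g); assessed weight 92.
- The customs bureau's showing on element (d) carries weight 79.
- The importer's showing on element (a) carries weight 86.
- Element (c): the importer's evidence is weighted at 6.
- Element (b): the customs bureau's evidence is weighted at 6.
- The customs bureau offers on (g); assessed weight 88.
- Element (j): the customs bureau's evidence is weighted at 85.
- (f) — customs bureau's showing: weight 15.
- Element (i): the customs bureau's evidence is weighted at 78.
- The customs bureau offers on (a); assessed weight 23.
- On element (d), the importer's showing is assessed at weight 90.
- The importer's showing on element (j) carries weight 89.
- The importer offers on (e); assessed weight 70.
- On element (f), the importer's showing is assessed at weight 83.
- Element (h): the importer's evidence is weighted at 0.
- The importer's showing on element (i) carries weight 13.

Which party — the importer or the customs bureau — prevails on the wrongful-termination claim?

— Issue I —
Stage I.1 (importer, the preponderance of the evidence, weight exceeds 51): (a) net 86−23=63 > 51 — meets; (b) net 69−6=63 > 51 — meets.
  All elements met. The importer retains the burden for Stage I.2.
Stage I.2 (importer, a prima facie showing, weight is at least 9): (c) 6 < 9 — fails; (d) net 90−79=11 ≥ 9 — meets.
  Stage I.2 not carried; the importer fails its burden.
The analysis ends at Stage I.2; the customs bureau prevails on this issue.
— Issue II —
At Stage II.1 the importer must meet the preponderance of the evidence (weight is at least 55): on (e) the weight is 70, ≥ 55, so (e) meets the standard; on (f) the weight is 83 less the opposing 15 gives net 68, ≥ 55, so (f) meets the standard.
  All elements met. The importer retains the burden for Stage II.2.
At Stage II.2 the importer must meet any credible evidence (weight is at least 11): on (g) the weight is 92 less the opposing 88 gives net 4, < 11, so (g) does not meet the standard; on (h) the weight is 0, which does not reach 11, so (h) does not meet the standard.
  Stage II.2 not carried; the importer fails its burden.
So the customs bureau prevails on this issue.
Per-issue: Issue I → customs bureau; Issue II → customs bureau. The importer must prevail on every issue; overall, the customs bureau prevails.

customs bureau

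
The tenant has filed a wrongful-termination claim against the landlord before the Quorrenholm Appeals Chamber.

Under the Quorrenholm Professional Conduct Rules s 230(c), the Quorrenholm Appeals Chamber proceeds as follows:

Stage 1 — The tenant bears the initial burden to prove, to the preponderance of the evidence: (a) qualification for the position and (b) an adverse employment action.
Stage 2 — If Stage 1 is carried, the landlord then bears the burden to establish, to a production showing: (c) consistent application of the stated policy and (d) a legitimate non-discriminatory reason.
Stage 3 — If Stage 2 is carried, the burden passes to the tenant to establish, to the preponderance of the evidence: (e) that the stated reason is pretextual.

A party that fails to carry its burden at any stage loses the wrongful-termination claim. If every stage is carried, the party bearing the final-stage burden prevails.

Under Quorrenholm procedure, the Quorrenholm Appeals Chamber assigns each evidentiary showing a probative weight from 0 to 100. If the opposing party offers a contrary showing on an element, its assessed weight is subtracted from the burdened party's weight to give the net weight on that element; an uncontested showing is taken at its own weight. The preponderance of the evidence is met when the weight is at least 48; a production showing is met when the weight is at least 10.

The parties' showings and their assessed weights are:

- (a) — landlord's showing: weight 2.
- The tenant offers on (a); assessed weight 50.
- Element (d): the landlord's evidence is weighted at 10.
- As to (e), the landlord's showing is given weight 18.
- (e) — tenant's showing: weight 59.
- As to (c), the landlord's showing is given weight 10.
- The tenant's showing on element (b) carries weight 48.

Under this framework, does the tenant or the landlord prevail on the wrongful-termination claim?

At Stage 1 the tenant must meet the preponderance of the evidence (weight is at least 48): on (a) the weight is 50 less the opposing 2 gives net 48, which does reach 48, so (a) meets the standard; on (b) the weight is 48, ≥ 48, so (b) meets the standard.
  Stage 1 is satisfied; the onus moves to the landlord.
At Stage 2 the landlord must meet a production showing (weight is at least 10): on (c) the weight is 10, which does reach 10, so (c) meets the standard; on (d) the weight is 10, which does reach 10, so (d) meets the standard.
  The landlord carries Stage 2; the tenant now bears the burden.
At Stage 3 the tenant must meet the preponderance of the evidence (weight is at least 48): on (e) the weight is 59 less the opposing 18 gives net 41, which does not reach 48, so (e) does not meet the standard.
  Stage 3 not carried; the tenant fails its burden.
The landlord prevails.

landlord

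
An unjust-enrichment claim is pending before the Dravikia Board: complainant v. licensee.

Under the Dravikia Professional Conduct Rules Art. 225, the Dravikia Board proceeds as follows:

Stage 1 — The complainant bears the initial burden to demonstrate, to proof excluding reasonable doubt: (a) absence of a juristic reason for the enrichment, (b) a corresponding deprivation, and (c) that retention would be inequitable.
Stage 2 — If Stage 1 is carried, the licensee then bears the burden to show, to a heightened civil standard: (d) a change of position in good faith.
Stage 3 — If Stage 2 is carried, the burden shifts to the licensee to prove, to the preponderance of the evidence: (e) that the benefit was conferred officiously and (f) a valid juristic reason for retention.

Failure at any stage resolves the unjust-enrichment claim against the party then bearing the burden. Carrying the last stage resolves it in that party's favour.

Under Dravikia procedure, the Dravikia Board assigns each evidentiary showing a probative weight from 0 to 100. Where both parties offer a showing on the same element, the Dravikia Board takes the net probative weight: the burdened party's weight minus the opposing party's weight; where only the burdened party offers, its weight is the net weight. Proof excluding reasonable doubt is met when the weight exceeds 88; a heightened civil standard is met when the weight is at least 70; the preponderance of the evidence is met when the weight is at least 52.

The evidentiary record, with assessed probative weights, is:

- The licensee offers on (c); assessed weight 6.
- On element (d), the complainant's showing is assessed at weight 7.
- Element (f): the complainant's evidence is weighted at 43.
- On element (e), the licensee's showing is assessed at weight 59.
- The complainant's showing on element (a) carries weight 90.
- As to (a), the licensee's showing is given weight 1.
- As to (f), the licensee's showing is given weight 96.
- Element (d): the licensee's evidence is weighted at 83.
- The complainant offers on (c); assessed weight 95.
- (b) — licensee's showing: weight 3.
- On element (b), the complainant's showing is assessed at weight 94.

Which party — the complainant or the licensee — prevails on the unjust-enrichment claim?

licensee

Stage 1 (complainant, proof excluding reasonable doubt, weight exceeds 88): (a) net 90−1=89 > 88 — meets; (b) net 94−3=91 > 88 — meets; (c) net 95−6=89 > 88 — meets.
  The complainant carries Stage 1; the licensee now bears the burden.
Stage 2 (licensee, a heightened civil standard, weight is at least 70): (d) net 83−7=76 ≥ 70 — meets.
  Stage 2 carried; the burden remains with the licensee.
Stage 3 (licensee, the preponderance of the evidence, weight is at least 52): (e) 59 ≥ 52 — meets; (f) net 96−43=53 ≥ 52 — meets.
  The licensee carries the last stage.
All stages carried — the licensee prevails.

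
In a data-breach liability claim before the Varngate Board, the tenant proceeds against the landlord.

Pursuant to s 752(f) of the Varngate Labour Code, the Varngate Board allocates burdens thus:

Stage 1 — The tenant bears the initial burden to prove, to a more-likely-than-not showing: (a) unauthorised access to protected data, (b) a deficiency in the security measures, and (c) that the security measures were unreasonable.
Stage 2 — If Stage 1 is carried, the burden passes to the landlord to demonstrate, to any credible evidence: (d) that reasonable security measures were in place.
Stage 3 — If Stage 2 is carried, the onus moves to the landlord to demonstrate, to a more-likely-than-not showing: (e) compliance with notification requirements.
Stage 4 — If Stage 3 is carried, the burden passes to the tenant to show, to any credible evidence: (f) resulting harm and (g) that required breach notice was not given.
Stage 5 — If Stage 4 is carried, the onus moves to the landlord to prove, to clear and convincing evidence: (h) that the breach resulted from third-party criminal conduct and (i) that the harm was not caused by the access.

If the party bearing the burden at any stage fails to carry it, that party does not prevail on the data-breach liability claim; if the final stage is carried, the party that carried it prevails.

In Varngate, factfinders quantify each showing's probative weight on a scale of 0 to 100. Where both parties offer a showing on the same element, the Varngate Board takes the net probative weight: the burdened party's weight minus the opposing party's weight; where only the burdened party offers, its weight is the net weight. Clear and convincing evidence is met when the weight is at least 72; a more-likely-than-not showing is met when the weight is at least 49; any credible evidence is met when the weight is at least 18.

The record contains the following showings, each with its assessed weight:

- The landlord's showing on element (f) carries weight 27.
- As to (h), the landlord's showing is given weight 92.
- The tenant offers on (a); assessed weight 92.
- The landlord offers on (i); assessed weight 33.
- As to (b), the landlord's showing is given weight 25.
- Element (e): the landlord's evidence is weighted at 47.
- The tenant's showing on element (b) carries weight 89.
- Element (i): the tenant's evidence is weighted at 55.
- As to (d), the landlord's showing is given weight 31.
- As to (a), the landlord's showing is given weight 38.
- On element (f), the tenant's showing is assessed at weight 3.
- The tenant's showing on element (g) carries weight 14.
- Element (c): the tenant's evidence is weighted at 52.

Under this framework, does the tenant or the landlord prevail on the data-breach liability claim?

tenant

At Stage 1 the tenant must meet a more-likely-than-not showing (weight is at least 49): on (a) the weight is 92 less the opposing 38 gives net 54, ≥ 49, so (a) meets the standard; on (b) the weight is 89 less the opposing 25 gives net 64, which does reach 49, so (b) meets the standard; on (c) the weight is 52, ≥ 49, so (c) meets the standard.
  All elements met. The burden passes to the landlord.
At Stage 2 the landlord must meet any credible evidence (weight is at least 18): on (d) the weight is 31, ≥ 18, so (d) meets the standard.
  Stage 2 carried; the burden remains with the landlord.
At Stage 3 the landlord must meet a more-likely-than-not showing (weight is at least 49): on (e) the weight is 47, < 49, so (e) does not meet the standard.
  Not every element is met, so the landlord fails to carry Stage 3.
The tenant prevails.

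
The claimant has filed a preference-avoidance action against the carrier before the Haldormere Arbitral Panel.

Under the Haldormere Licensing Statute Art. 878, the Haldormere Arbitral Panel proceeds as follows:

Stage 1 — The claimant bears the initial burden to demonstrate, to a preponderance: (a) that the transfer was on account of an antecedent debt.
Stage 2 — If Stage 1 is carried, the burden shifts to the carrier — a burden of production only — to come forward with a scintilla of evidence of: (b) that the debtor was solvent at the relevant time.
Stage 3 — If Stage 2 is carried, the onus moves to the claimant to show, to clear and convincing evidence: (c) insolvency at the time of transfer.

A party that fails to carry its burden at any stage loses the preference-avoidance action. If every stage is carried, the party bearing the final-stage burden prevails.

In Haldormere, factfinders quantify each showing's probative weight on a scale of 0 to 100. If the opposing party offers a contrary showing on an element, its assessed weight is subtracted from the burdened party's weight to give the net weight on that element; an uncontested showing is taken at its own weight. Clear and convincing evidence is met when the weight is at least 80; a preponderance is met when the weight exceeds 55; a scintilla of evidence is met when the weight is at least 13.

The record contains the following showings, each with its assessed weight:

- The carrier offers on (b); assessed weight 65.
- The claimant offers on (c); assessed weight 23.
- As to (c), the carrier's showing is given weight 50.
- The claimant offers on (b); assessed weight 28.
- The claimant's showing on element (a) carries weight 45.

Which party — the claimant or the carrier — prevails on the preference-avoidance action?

Stage 1 (claimant, a preponderance, weight exceeds 55): (a) 45 ≤ 55 — fails.
  Not every element is met, so the claimant fails to carry Stage 1.
The analysis ends at Stage 1; the carrier prevails.

carrier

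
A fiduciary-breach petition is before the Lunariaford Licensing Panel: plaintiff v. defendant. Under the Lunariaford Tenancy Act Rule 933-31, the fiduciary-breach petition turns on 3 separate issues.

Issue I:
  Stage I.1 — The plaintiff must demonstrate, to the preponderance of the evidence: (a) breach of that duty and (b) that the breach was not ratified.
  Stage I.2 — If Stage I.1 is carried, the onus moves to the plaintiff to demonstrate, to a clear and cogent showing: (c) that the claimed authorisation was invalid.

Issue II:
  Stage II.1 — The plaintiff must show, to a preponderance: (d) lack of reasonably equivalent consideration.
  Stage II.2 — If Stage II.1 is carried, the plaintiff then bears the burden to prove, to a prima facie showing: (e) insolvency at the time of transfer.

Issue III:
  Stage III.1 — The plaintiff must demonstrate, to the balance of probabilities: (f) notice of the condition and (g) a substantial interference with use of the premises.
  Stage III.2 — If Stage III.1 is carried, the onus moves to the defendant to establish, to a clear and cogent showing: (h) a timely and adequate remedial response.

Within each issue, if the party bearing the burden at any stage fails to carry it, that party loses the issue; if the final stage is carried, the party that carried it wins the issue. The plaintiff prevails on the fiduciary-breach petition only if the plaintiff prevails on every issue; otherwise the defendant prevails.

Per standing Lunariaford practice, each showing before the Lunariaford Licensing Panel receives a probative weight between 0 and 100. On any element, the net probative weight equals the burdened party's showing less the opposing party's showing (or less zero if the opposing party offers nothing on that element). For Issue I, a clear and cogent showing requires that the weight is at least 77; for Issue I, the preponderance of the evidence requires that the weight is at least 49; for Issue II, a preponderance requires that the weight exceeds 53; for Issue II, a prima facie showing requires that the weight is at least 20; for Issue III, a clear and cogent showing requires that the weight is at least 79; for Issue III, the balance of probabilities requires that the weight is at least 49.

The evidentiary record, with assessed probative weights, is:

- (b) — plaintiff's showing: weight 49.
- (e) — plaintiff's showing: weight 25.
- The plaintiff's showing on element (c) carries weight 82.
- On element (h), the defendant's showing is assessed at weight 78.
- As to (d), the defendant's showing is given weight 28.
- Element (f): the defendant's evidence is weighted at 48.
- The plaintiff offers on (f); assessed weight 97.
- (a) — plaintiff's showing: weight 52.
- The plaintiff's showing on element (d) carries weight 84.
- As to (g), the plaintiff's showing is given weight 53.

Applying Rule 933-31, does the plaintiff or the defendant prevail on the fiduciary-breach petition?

plaintiff

— Issue I —
Stage I.1 (plaintiff, the preponderance of the evidence, weight is at least 49): (a) 52 ≥ 49 — meets; (b) 49 ≥ 49 — meets.
  Stage I.1 is satisfied; the plaintiff continues to bear the burden.
Stage I.2 (plaintiff, a clear and cogent showing, weight is at least 77): (c) 82 ≥ 77 — meets.
  The plaintiff carries the last stage.
Every stage carried; the plaintiff prevails on this issue.
— Issue II —
Stage II.1 — burden on plaintiff; standard: a preponderance (weight exceeds 53).
    (d): 84 − 28 = 56 > 53 [met]
  All elements met. The plaintiff retains the burden for Stage II.2.
Stage II.2 — burden on plaintiff; standard: a prima facie showing (weight is at least 20).
    (e): 25 ≥ 20 [met]
  Stage II.2 carried; the final stage is satisfied.
With every stage satisfied, the plaintiff prevails on this issue.
— Issue III —
Stage III.1 — burden on plaintiff; standard: the balance of probabilities (weight is at least 49).
    (f): 97 − 48 = 49 ≥ 49 [met]
    (g): 53 ≥ 49 [met]
  All elements met. The burden passes to the defendant.
Stage III.2 — burden on defendant; standard: a clear and cogent showing (weight is at least 79).
    (h): 78 < 79 [not met]
  Not every element is met, so the defendant fails to carry Stage III.2.
The plaintiff prevails on this issue.
Per-issue: Issue I → plaintiff; Issue II → plaintiff; Issue III → plaintiff. The plaintiff must prevail on every issue; overall, the plaintiff prevails.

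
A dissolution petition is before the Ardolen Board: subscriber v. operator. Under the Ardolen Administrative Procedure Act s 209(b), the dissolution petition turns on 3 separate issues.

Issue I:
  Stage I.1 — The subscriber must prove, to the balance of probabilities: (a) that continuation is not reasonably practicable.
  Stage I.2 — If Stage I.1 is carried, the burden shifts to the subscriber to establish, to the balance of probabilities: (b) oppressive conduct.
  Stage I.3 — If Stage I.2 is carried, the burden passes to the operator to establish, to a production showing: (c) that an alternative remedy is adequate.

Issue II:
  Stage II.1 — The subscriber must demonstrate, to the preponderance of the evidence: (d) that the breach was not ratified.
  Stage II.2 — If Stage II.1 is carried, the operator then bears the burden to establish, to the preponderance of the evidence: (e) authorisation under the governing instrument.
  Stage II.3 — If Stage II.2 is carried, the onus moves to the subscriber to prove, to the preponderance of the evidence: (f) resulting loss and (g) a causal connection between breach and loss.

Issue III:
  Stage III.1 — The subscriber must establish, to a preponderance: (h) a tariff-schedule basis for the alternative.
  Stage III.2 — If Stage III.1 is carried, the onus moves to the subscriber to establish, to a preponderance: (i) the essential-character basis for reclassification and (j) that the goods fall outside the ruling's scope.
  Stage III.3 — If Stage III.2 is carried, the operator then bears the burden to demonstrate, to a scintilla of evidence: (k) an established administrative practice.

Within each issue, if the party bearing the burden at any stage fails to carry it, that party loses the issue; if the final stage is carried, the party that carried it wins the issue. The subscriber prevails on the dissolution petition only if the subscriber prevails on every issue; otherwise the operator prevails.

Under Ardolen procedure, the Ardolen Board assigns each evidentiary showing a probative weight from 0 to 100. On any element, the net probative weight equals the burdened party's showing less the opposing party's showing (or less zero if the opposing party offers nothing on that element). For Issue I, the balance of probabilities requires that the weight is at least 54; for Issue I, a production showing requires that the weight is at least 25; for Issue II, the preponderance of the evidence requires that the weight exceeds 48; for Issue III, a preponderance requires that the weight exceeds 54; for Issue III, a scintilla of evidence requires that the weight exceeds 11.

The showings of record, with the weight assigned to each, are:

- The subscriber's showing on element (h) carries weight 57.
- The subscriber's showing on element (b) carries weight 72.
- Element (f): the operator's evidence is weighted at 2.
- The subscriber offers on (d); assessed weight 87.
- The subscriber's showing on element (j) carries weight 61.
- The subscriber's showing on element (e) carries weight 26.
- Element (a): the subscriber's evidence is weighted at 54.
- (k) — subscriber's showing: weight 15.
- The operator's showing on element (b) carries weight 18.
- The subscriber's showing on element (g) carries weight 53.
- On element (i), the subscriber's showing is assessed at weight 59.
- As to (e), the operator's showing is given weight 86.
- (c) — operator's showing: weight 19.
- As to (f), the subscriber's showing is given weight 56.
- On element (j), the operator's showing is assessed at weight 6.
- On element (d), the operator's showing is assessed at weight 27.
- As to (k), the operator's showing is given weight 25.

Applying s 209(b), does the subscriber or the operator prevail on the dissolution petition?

— Issue I —
Stage I.1 (subscriber, the balance of probabilities, weight is at least 54): (a) 54 ≥ 54 — meets.
  All elements met. The subscriber retains the burden for Stage I.2.
Stage I.2 (subscriber, the balance of probabilities, weight is at least 54): (b) net 72−18=54 ≥ 54 — meets.
  Stage I.2 is satisfied; the onus moves to the operator.
Stage I.3 (operator, a production showing, weight is at least 25): (c) 19 < 25 — fails.
  Stage I.3 not carried; the operator fails its burden.
The analysis ends at Stage I.3; the subscriber prevails on this issue.
— Issue II —
Stage II.1 — burden on subscriber; standard: the preponderance of the evidence (weight exceeds 48).
    (d): 87 − 27 = 60 > 48 [met]
  All elements met. The burden passes to the operator.
Stage II.2 — burden on operator; standard: the preponderance of the evidence (weight exceeds 48).
    (e): 86 − 26 = 60 > 48 [met]
  The operator carries Stage II.2; the subscriber now bears the burden.
Stage II.3 — burden on subscriber; standard: the preponderance of the evidence (weight exceeds 48).
    (f): 56 − 2 = 54 > 48 [met]
    (g): 53 > 48 [met]
  Stage II.3 carried; the final stage is satisfied.
Every stage carried; the subscriber prevails on this issue.
— Issue III —
Stage III.1 (subscriber, a preponderance, weight exceeds 54): (h) 57 > 54 — meets.
  Stage III.1 is satisfied; the subscriber continues to bear the burden.
Stage III.2 (subscriber, a preponderance, weight exceeds 54): (i) 59 > 54 — meets; (j) net 61−6=55 > 54 — meets.
  Stage III.2 carried; the burden shifts to the operator.
Stage III.3 (operator, a scintilla of evidence, weight exceeds 11): (k) net 25−15=10 ≤ 11 — fails.
  Stage III.3 not carried; the operator fails its burden.
So the subscriber prevails on this issue.
Per-issue: Issue I → subscriber; Issue II → subscriber; Issue III → subscriber. The subscriber must prevail on every issue; overall, the subscriber prevails.

subscriber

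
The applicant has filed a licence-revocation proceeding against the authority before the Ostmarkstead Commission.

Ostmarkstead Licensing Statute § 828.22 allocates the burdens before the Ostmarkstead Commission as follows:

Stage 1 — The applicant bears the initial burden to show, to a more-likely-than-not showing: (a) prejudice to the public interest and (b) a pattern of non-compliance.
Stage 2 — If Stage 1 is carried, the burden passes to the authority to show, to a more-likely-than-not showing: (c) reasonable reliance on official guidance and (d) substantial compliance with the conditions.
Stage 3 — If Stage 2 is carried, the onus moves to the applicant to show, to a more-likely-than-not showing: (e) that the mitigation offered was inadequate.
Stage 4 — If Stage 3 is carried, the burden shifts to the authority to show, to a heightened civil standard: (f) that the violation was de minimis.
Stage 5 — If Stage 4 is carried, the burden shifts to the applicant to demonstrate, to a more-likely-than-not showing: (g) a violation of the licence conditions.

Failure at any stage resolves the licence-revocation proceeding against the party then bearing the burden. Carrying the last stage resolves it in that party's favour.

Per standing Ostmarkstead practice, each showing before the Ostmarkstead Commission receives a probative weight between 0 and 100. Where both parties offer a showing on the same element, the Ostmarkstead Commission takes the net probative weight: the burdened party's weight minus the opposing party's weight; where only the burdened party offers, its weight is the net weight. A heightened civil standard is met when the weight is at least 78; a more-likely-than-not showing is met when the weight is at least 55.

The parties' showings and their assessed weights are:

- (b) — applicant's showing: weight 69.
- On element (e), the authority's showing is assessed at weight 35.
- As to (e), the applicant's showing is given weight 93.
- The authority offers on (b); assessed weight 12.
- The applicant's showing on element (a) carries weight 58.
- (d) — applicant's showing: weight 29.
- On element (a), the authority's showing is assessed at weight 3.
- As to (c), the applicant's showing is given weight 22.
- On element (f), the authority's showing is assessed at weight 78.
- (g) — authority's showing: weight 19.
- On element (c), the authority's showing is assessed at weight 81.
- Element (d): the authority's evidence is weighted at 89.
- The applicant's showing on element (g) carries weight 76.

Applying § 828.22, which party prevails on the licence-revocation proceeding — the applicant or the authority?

applicant

Stage 1 — burden on applicant; standard: a more-likely-than-not showing (weight is at least 55).
    (a): 58 − 3 = 55 ≥ 55 [met]
    (b): 69 − 12 = 57 ≥ 55 [met]
  Stage 1 is satisfied; the onus moves to the authority.
Stage 2 — burden on authority; standard: a more-likely-than-not showing (weight is at least 55).
    (c): 81 − 22 = 59 ≥ 55 [met]
    (d): 89 − 29 = 60 ≥ 55 [met]
  Stage 2 carried; the burden shifts to the applicant.
Stage 3 — burden on applicant; standard: a more-likely-than-not showing (weight is at least 55).
    (e): 93 − 35 = 58 ≥ 55 [met]
  All elements met. The burden passes to the authority.
Stage 4 — burden on authority; standard: a heightened civil standard (weight is at least 78).
    (f): 78 ≥ 78 [met]
  All elements met. The burden passes to the applicant.
Stage 5 — burden on applicant; standard: a more-likely-than-not showing (weight is at least 55).
    (g): 76 − 19 = 57 ≥ 55 [met]
  All elements met at the final stage.
Every stage carried; the applicant prevails.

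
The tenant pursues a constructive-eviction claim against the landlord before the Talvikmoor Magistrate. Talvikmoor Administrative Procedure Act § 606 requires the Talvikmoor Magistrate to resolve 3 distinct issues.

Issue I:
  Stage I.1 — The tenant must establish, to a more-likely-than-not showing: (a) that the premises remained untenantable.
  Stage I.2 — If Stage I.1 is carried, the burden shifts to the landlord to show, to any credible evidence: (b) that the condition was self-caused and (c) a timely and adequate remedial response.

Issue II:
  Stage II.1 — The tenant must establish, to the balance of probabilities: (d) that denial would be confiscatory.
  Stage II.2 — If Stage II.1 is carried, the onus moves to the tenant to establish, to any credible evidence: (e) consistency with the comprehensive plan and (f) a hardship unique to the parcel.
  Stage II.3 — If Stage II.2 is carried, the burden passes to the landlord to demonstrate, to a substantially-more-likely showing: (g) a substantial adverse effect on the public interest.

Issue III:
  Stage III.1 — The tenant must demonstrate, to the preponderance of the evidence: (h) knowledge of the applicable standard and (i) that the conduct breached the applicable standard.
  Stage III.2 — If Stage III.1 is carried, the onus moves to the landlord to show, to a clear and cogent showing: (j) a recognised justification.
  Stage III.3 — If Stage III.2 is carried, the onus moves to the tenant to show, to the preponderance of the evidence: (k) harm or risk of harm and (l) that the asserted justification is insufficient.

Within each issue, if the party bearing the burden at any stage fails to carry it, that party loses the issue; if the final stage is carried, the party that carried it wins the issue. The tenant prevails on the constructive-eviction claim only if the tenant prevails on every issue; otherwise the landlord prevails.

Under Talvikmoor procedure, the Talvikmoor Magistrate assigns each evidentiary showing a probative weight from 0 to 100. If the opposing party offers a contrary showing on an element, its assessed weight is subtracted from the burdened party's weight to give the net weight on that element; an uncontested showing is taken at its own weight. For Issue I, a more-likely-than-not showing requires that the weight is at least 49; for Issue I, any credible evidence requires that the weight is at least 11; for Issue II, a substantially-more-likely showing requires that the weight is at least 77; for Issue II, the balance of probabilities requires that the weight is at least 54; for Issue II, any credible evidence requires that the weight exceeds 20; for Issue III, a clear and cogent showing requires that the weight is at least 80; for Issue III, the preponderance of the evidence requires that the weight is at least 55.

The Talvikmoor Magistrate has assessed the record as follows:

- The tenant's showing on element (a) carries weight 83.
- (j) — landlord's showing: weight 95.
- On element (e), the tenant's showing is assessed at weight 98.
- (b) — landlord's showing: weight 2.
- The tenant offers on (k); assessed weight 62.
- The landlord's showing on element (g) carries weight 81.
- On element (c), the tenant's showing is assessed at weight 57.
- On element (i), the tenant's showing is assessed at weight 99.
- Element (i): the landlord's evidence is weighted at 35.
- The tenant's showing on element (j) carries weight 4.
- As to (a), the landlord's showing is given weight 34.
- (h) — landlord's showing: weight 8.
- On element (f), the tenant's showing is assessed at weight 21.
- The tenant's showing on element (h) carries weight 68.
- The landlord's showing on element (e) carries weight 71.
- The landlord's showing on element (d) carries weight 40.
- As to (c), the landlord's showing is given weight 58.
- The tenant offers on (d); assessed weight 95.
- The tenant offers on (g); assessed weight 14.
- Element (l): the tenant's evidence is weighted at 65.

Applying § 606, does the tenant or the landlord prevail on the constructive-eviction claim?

— Issue I —
Stage I.1 — burden on tenant; standard: a more-likely-than-not showing (weight is at least 49).
    (a): 83 − 34 = 49 ≥ 49 [met]
  Stage I.1 carried; the burden shifts to the landlord.
Stage I.2 — burden on landlord; standard: any credible evidence (weight is at least 11).
    (b): 2 < 11 [not met]
    (c): 58 − 57 = 1 < 11 [not met]
  Not every element is met, so the landlord fails to carry Stage I.2.
So the tenant prevails on this issue.
— Issue II —
Stage II.1 (tenant, the balance of probabilities, weight is at least 54): (d) net 95−40=55 ≥ 54 — meets.
  Stage II.1 is satisfied; the tenant continues to bear the burden.
Stage II.2 (tenant, any credible evidence, weight exceeds 20): (e) net 98−71=27 > 20 — meets; (f) 21 > 20 — meets.
  The tenant carries Stage II.2; the landlord now bears the burden.
Stage II.3 (landlord, a substantially-more-likely showing, weight is at least 77): (g) net 81−14=67 < 77 — fails.
  Not every element is met, so the landlord fails to carry Stage II.3.
The tenant prevails on this issue.
— Issue III —
At Stage III.1 the tenant must meet the preponderance of the evidence (weight is at least 55): on (h) the weight is 68 less the opposing 8 gives net 60, ≥ 55, so (h) meets the standard; on (i) the weight is 99 less the opposing 35 gives net 64, which does reach 55, so (i) meets the standard.
  The tenant carries Stage III.1; the landlord now bears the burden.
At Stage III.2 the landlord must meet a clear and cogent showing (weight is at least 80): on (j) the weight is 95 less the opposing 4 gives net 91, which does reach 80, so (j) meets the standard.
  Stage III.2 is satisfied; the onus moves to the tenant.
At Stage III.3 the tenant must meet the preponderance of the evidence (weight is at least 55): on (k) the weight is 62, which does reach 55, so (k) meets the standard; on (l) the weight is 65, ≥ 55, so (l) meets the standard.
  The tenant carries the last stage.
All stages carried — the tenant prevails on this issue.
Per-issue: Issue I → tenant; Issue II → tenant; Issue III → tenant. The tenant must prevail on every issue; overall, the tenant prevails.

tenant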